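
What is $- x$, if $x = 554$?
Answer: $-554$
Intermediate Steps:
$- x = \left(-1\right) 554 = -554$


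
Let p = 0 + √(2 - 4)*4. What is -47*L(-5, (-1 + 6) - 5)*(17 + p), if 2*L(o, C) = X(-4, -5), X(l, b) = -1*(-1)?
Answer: -799/2 - 94*I*√2 ≈ -399.5 - 132.94*I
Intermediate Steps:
X(l, b) = 1
L(o, C) = ½ (L(o, C) = (½)*1 = ½)
p = 4*I*√2 (p = 0 + √(-2)*4 = 0 + (I*√2)*4 = 0 + 4*I*√2 = 4*I*√2 ≈ 5.6569*I)
-47*L(-5, (-1 + 6) - 5)*(17 + p) = -47*(17 + 4*I*√2)/2 = -47*(17/2 + 2*I*√2) = -799/2 - 94*I*√2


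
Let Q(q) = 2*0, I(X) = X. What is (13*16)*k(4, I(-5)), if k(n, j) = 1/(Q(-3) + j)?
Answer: -208/5 ≈ -41.600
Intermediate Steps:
Q(q) = 0
k(n, j) = 1/j (k(n, j) = 1/(0 + j) = 1/j)
(13*16)*k(4, I(-5)) = (13*16)/(-5) = 208*(-1/5) = -208/5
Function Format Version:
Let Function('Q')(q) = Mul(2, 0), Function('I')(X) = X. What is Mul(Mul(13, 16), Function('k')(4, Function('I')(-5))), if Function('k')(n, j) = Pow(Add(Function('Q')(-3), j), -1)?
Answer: Rational(-208, 5) ≈ -41.600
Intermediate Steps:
Function('Q')(q) = 0
Function('k')(n, j) = Pow(j, -1) (Function('k')(n, j) = Pow(Add(0, j), -1) = Pow(j, -1))
Mul(Mul(13, 16), Function('k')(4, Function('I')(-5))) = Mul(Mul(13, 16), Pow(-5, -1)) = Mul(208, Rational(-1, 5)) = Rational(-208, 5)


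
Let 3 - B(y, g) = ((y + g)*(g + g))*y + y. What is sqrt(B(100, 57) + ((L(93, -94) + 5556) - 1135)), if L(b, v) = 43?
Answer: I*sqrt(1785433) ≈ 1336.2*I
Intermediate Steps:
B(y, g) = 3 - y - 2*g*y*(g + y) (B(y, g) = 3 - (((y + g)*(g + g))*y + y) = 3 - (((g + y)*(2*g))*y + y) = 3 - ((2*g*(g + y))*y + y) = 3 - (2*g*y*(g + y) + y) = 3 - (y + 2*g*y*(g + y)) = 3 + (-y - 2*g*y*(g + y)) = 3 - y - 2*g*y*(g + y))
sqrt(B(100, 57) + ((L(93, -94) + 5556) - 1135)) = sqrt((3 - 1*100 - 2*57*100**2 - 2*100*57**2) + ((43 + 5556) - 1135)) = sqrt((3 - 100 - 2*57*10000 - 2*100*3249) + (5599 - 1135)) = sqrt((3 - 100 - 1140000 - 649800) + 4464) = sqrt(-1789897 + 4464) = sqrt(-1785433) = I*sqrt(1785433)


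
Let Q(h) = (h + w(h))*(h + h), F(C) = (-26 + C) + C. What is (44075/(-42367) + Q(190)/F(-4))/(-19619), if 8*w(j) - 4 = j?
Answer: 3450807855/28260737882 ≈ 0.12211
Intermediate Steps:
w(j) = ½ + j/8
F(C) = -26 + 2*C
Q(h) = 2*h*(½ + 9*h/8) (Q(h) = (h + (½ + h/8))*(h + h) = (½ + 9*h/8)*(2*h) = 2*h*(½ + 9*h/8))
(44075/(-42367) + Q(190)/F(-4))/(-19619) = (44075/(-42367) + ((¼)*190*(4 + 9*190))/(-26 + 2*(-4)))/(-19619) = (44075*(-1/42367) + ((¼)*190*(4 + 1710))/(-26 - 8))*(-1/19619) = (-44075/42367 + ((¼)*190*1714)/(-34))*(-1/19619) = (-44075/42367 + 81415*(-1/34))*(-1/19619) = (-44075/42367 - 81415/34)*(-1/19619) = -3450807855/1440478*(-1/19619) = 3450807855/28260737882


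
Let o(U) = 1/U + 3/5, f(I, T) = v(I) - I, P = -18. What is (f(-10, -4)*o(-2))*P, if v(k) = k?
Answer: 0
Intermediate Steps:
f(I, T) = 0 (f(I, T) = I - I = 0)
o(U) = ⅗ + 1/U (o(U) = 1/U + 3*(⅕) = 1/U + ⅗ = ⅗ + 1/U)
(f(-10, -4)*o(-2))*P = (0*(⅗ + 1/(-2)))*(-18) = (0*(⅗ - ½))*(-18) = (0*(⅒))*(-18) = 0*(-18) = 0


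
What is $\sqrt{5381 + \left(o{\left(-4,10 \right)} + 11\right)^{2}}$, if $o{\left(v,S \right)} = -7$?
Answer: $\sqrt{5397} \approx 73.464$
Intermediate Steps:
$\sqrt{5381 + \left(o{\left(-4,10 \right)} + 11\right)^{2}} = \sqrt{5381 + \left(-7 + 11\right)^{2}} = \sqrt{5381 + 4^{2}} = \sqrt{5381 + 16} = \sqrt{5397}$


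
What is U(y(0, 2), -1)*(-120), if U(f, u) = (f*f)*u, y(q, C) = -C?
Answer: 480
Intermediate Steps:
U(f, u) = u*f² (U(f, u) = f²*u = u*f²)
U(y(0, 2), -1)*(-120) = -(-1*2)²*(-120) = -1*(-2)²*(-120) = -1*4*(-120) = -4*(-120) = 480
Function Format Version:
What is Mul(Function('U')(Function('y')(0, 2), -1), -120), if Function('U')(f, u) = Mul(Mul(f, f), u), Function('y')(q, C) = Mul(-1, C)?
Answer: 480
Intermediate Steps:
Function('U')(f, u) = Mul(u, Pow(f, 2)) (Function('U')(f, u) = Mul(Pow(f, 2), u) = Mul(u, Pow(f, 2)))
Mul(Function('U')(Function('y')(0, 2), -1), -120) = Mul(Mul(-1, Pow(Mul(-1, 2), 2)), -120) = Mul(Mul(-1, Pow(-2, 2)), -120) = Mul(Mul(-1, 4), -120) = Mul(-4, -120) = 480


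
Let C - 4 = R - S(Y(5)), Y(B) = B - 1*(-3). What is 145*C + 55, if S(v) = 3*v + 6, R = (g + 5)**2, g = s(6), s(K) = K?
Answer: 13830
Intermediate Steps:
g = 6
Y(B) = 3 + B (Y(B) = B + 3 = 3 + B)
R = 121 (R = (6 + 5)**2 = 11**2 = 121)
S(v) = 6 + 3*v
C = 95 (C = 4 + (121 - (6 + 3*(3 + 5))) = 4 + (121 - (6 + 3*8)) = 4 + (121 - (6 + 24)) = 4 + (121 - 1*30) = 4 + (121 - 30) = 4 + 91 = 95)
145*C + 55 = 145*95 + 55 = 13775 + 55 = 13830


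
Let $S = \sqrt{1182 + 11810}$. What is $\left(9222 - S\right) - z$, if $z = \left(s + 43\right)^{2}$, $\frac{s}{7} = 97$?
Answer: $-512062 - 8 \sqrt{203} \approx -5.1218 \cdot 10^{5}$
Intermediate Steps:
$S = 8 \sqrt{203}$ ($S = \sqrt{12992} = 8 \sqrt{203} \approx 113.98$)
$s = 679$ ($s = 7 \cdot 97 = 679$)
$z = 521284$ ($z = \left(679 + 43\right)^{2} = 722^{2} = 521284$)
$\left(9222 - S\right) - z = \left(9222 - 8 \sqrt{203}\right) - 521284 = -512062 - 8 \sqrt{203}$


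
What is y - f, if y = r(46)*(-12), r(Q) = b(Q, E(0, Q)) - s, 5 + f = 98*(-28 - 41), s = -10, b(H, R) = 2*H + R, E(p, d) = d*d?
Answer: -19849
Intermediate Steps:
E(p, d) = d²
b(H, R) = R + 2*H
f = -6767 (f = -5 + 98*(-28 - 41) = -5 + 98*(-69) = -5 - 6762 = -6767)
r(Q) = 10 + Q² + 2*Q (r(Q) = (Q² + 2*Q) - 1*(-10) = (Q² + 2*Q) + 10 = 10 + Q² + 2*Q)
y = -26616 (y = (10 + 46² + 2*46)*(-12) = (10 + 2116 + 92)*(-12) = 2218*(-12) = -26616)
y - f = -26616 - 1*(-6767) = -26616 + 6767 = -19849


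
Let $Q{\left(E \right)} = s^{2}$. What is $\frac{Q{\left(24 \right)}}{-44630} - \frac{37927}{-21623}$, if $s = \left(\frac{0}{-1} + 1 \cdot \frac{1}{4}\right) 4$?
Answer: $\frac{1692660387}{965034490} \approx 1.754$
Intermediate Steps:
$s = 1$ ($s = \left(0 \left(-1\right) + 1 \cdot \frac{1}{4}\right) 4 = \left(0 + \frac{1}{4}\right) 4 = \frac{1}{4} \cdot 4 = 1$)
$Q{\left(E \right)} = 1$ ($Q{\left(E \right)} = 1^{2} = 1$)
$\frac{Q{\left(24 \right)}}{-44630} - \frac{37927}{-21623} = 1 \frac{1}{-44630} - \frac{37927}{-21623} = 1 \left(- \frac{1}{44630}\right) - - \frac{37927}{21623} = - \frac{1}{44630} + \frac{37927}{21623} = \frac{1692660387}{965034490}$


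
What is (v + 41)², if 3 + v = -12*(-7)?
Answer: 14884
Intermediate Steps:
v = 81 (v = -3 - 12*(-7) = -3 + 84 = 81)
(v + 41)² = (81 + 41)² = 122² = 14884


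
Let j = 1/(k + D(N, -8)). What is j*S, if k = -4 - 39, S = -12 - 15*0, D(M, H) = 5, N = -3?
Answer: 6/19 ≈ 0.31579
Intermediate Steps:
S = -12 (S = -12 + 0 = -12)
k = -43
j = -1/38 (j = 1/(-43 + 5) = 1/(-38) = -1/38 ≈ -0.026316)
j*S = -1/38*(-12) = 6/19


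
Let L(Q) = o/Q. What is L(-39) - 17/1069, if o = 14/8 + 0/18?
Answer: -10135/166764 ≈ -0.060775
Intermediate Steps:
o = 7/4 (o = 14*(1/8) + 0*(1/18) = 7/4 + 0 = 7/4 ≈ 1.7500)
L(Q) = 7/(4*Q)
L(-39) - 17/1069 = (7/4)/(-39) - 17/1069 = (7/4)*(-1/39) + (1/1069)*(-17) = -7/156 - 17/1069 = -10135/166764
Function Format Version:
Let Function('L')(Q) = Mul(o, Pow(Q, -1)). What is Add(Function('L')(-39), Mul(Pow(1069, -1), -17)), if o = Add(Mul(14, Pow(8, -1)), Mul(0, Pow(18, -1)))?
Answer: Rational(-10135, 166764) ≈ -0.060775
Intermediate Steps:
o = Rational(7, 4) (o = Add(Mul(14, Rational(1, 8)), Mul(0, Rational(1, 18))) = Add(Rational(7, 4), 0) = Rational(7, 4) ≈ 1.7500)
Function('L')(Q) = Mul(Rational(7, 4), Pow(Q, -1))
Add(Function('L')(-39), Mul(Pow(1069, -1), -17)) = Add(Mul(Rational(7, 4), Pow(-39, -1)), Mul(Pow(1069, -1), -17)) = Add(Mul(Rational(7, 4), Rational(-1, 39)), Mul(Rational(1, 1069), -17)) = Add(Rational(-7, 156), Rational(-17, 1069)) = Rational(-10135, 166764)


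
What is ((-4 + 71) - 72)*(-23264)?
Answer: 116320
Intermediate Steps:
((-4 + 71) - 72)*(-23264) = (67 - 72)*(-23264) = -5*(-23264) = 116320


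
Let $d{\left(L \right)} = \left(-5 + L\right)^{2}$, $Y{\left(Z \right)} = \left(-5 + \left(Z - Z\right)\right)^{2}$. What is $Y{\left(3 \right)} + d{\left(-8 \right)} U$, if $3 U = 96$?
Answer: $5433$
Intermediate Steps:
$U = 32$ ($U = \frac{1}{3} \cdot 96 = 32$)
$Y{\left(Z \right)} = 25$ ($Y{\left(Z \right)} = \left(-5 + 0\right)^{2} = \left(-5\right)^{2} = 25$)
$Y{\left(3 \right)} + d{\left(-8 \right)} U = 25 + \left(-5 - 8\right)^{2} \cdot 32 = 25 + \left(-13\right)^{2} \cdot 32 = 25 + 169 \cdot 32 = 25 + 5408 = 5433$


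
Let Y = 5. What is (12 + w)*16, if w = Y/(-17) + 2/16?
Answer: 3218/17 ≈ 189.29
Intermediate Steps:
w = -23/136 (w = 5/(-17) + 2/16 = 5*(-1/17) + 2*(1/16) = -5/17 + ⅛ = -23/136 ≈ -0.16912)
(12 + w)*16 = (12 - 23/136)*16 = (1609/136)*16 = 3218/17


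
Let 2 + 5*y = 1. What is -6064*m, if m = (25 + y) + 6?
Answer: -933856/5 ≈ -1.8677e+5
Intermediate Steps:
y = -⅕ (y = -⅖ + (⅕)*1 = -⅖ + ⅕ = -⅕ ≈ -0.20000)
m = 154/5 (m = (25 - ⅕) + 6 = 124/5 + 6 = 154/5 ≈ 30.800)
-6064*m = -6064*154/5 = -933856/5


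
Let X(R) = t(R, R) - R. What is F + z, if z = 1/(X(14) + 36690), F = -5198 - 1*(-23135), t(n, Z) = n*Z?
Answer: 661373065/36872 ≈ 17937.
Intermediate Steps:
t(n, Z) = Z*n
X(R) = R² - R (X(R) = R*R - R = R² - R)
F = 17937 (F = -5198 + 23135 = 17937)
z = 1/36872 (z = 1/(14*(-1 + 14) + 36690) = 1/(14*13 + 36690) = 1/(182 + 36690) = 1/36872 ≈ 2.7121e-5)
F + z = 17937 + 1/36872 = 661373065/36872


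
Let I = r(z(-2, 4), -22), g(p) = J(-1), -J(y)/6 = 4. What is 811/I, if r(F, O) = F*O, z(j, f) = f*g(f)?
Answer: 811/2112 ≈ 0.38400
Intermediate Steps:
J(y) = -24 (J(y) = -6*4 = -24)
g(p) = -24
z(j, f) = -24*f (z(j, f) = f*(-24) = -24*f)
I = 2112 (I = -24*4*(-22) = -96*(-22) = 2112)
811/I = 811/2112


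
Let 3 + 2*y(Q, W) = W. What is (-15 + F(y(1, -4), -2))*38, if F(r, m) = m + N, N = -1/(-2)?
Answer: -627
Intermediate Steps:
y(Q, W) = -3/2 + W/2
N = 1/2 (N = -1*(-1/2) = 1/2 ≈ 0.50000)
F(r, m) = 1/2 + m (F(r, m) = m + 1/2 = 1/2 + m)
(-15 + F(y(1, -4), -2))*38 = (-15 + (1/2 - 2))*38 = (-15 - 3/2)*38 = -33/2*38 = -627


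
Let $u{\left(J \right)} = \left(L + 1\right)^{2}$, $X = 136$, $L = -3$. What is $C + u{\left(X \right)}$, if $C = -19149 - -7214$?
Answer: $-11931$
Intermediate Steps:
$u{\left(J \right)} = 4$ ($u{\left(J \right)} = \left(-3 + 1\right)^{2} = \left(-2\right)^{2} = 4$)
$C = -11935$ ($C = -19149 + 7214 = -11935$)
$C + u{\left(X \right)} = -11935 + 4 = -11931$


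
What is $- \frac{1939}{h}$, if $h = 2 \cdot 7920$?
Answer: $- \frac{1939}{15840} \approx -0.12241$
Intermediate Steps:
$h = 15840$
$- \frac{1939}{h} = - \frac{1939}{15840}$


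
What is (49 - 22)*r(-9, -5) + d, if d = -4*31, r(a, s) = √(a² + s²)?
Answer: -124 + 27*√106 ≈ 153.98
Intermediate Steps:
d = -124
(49 - 22)*r(-9, -5) + d = (49 - 22)*√((-9)² + (-5)²) - 124 = 27*√(81 + 25) - 124 = 27*√106 - 124 = -124 + 27*√106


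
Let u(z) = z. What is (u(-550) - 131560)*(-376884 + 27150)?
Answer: 46203358740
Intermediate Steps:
(u(-550) - 131560)*(-376884 + 27150) = (-550 - 131560)*(-376884 + 27150) = -132110*(-349734) = 46203358740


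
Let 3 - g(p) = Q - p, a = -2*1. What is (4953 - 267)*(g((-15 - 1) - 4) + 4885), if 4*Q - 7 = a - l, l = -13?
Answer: 22790361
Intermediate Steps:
a = -2
Q = 9/2 (Q = 7/4 + (-2 - 1*(-13))/4 = 7/4 + (-2 + 13)/4 = 7/4 + (¼)*11 = 7/4 + 11/4 = 9/2 ≈ 4.5000)
g(p) = -3/2 + p (g(p) = 3 - (9/2 - p) = 3 + (-9/2 + p) = -3/2 + p)
(4953 - 267)*(g((-15 - 1) - 4) + 4885) = (4953 - 267)*((-3/2 + ((-15 - 1) - 4)) + 4885) = 4686*((-3/2 + (-16 - 4)) + 4885) = 4686*((-3/2 - 20) + 4885) = 4686*(-43/2 + 4885) = 4686*(9727/2) = 22790361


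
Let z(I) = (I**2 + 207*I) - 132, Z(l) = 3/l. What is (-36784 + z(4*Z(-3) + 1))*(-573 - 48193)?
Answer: 1830090448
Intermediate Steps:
z(I) = -132 + I**2 + 207*I
(-36784 + z(4*Z(-3) + 1))*(-573 - 48193) = (-36784 + (-132 + (4*(3/(-3)) + 1)**2 + 207*(4*(3/(-3)) + 1)))*(-573 - 48193) = (-36784 + (-132 + (4*(3*(-1/3)) + 1)**2 + 207*(4*(3*(-1/3)) + 1)))*(-48766) = (-36784 + (-132 + (4*(-1) + 1)**2 + 207*(4*(-1) + 1)))*(-48766) = (-36784 + (-132 + (-4 + 1)**2 + 207*(-4 + 1)))*(-48766) = (-36784 + (-132 + (-3)**2 + 207*(-3)))*(-48766) = (-36784 + (-132 + 9 - 621))*(-48766) = (-36784 - 744)*(-48766) = -37528*(-48766) = 1830090448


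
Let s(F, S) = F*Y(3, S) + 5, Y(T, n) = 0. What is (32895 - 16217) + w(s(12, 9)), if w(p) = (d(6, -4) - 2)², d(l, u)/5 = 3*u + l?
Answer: 17702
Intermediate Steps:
d(l, u) = 5*l + 15*u (d(l, u) = 5*(3*u + l) = 5*(l + 3*u) = 5*l + 15*u)
s(F, S) = 5 (s(F, S) = F*0 + 5 = 0 + 5 = 5)
w(p) = 1024 (w(p) = ((5*6 + 15*(-4)) - 2)² = ((30 - 60) - 2)² = (-30 - 2)² = (-32)² = 1024)
(32895 - 16217) + w(s(12, 9)) = (32895 - 16217) + 1024 = 16678 + 1024 = 17702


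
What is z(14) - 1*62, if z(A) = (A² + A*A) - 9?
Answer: 321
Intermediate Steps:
z(A) = -9 + 2*A² (z(A) = (A² + A²) - 9 = 2*A² - 9 = -9 + 2*A²)
z(14) - 1*62 = (-9 + 2*14²) - 1*62 = (-9 + 2*196) - 62 = (-9 + 392) - 62 = 383 - 62 = 321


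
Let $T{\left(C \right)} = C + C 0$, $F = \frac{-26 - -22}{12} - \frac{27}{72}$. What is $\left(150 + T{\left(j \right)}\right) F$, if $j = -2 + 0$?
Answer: $- \frac{629}{6} \approx -104.83$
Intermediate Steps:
$F = - \frac{17}{24}$ ($F = \left(-26 + 22\right) \frac{1}{12} - \frac{3}{8} = \left(-4\right) \frac{1}{12} - \frac{3}{8} = - \frac{1}{3} - \frac{3}{8} = - \frac{17}{24} \approx -0.70833$)
$j = -2$
$T{\left(C \right)} = C$ ($T{\left(C \right)} = C + 0 = C$)
$\left(150 + T{\left(j \right)}\right) F = \left(150 - 2\right) \left(- \frac{17}{24}\right) = 148 \left(- \frac{17}{24}\right) = - \frac{629}{6}$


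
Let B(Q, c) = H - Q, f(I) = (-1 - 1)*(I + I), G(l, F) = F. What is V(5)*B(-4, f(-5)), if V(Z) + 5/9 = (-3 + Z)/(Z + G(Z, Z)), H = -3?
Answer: -16/45 ≈ -0.35556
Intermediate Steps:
f(I) = -4*I
V(Z) = -5/9 + (-3 + Z)/(2*Z) (V(Z) = -5/9 + (-3 + Z)/(Z + Z) = -5/9 + (-3 + Z)/((2*Z)) = -5/9 + (-3 + Z)*(1/(2*Z)) = -5/9 + (-3 + Z)/(2*Z))
B(Q, c) = -3 - Q
V(5)*B(-4, f(-5)) = ((1/18)*(-27 - 1*5)/5)*(-3 - 1*(-4)) = ((1/18)*(⅕)*(-27 - 5))*(-3 + 4) = ((1/18)*(⅕)*(-32))*1 = -16/45*1 = -16/45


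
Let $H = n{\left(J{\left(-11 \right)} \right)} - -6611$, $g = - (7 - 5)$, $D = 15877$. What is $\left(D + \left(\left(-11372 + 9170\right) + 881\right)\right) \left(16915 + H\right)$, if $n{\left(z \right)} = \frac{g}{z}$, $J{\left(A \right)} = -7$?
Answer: $\frac{2397140304}{7} \approx 3.4245 \cdot 10^{8}$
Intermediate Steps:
$g = -2$ ($g = \left(-1\right) 2 = -2$)
$n{\left(z \right)} = - \frac{2}{z}$
$H = \frac{46279}{7}$ ($H = - \frac{2}{-7} - -6611 = \left(-2\right) \left(- \frac{1}{7}\right) + 6611 = \frac{2}{7} + 6611 = \frac{46279}{7} \approx 6611.3$)
$\left(D + \left(\left(-11372 + 9170\right) + 881\right)\right) \left(16915 + H\right) = \left(15877 + \left(\left(-11372 + 9170\right) + 881\right)\right) \left(16915 + \frac{46279}{7}\right) = \left(15877 + \left(-2202 + 881\right)\right) \frac{164684}{7} = \left(15877 - 1321\right) \frac{164684}{7} = 14556 \cdot \frac{164684}{7} = \frac{2397140304}{7}$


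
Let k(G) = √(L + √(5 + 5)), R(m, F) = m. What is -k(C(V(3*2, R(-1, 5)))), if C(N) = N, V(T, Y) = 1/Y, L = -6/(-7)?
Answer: -√(42 + 49*√10)/7 ≈ -2.0048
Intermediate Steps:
L = 6/7 (L = -6*(-⅐) = 6/7 ≈ 0.85714)
k(G) = √(6/7 + √10) (k(G) = √(6/7 + √(5 + 5)) = √(6/7 + √10))
-k(C(V(3*2, R(-1, 5)))) = -√(42 + 49*√10)/7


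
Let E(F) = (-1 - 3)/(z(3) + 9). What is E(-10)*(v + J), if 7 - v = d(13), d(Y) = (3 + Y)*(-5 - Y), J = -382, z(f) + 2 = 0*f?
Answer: 348/7 ≈ 49.714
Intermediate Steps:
z(f) = -2 (z(f) = -2 + 0*f = -2 + 0 = -2)
E(F) = -4/7 (E(F) = (-1 - 3)/(-2 + 9) = -4/7)
d(Y) = (-5 - Y)*(3 + Y)
v = 295 (v = 7 - (-15 - 1*13² - 8*13) = 7 - (-15 - 1*169 - 104) = 7 - (-15 - 169 - 104) = 7 - 1*(-288) = 7 + 288 = 295)
E(-10)*(v + J) = -4*(295 - 382)/7 = -4/7*(-87) = 348/7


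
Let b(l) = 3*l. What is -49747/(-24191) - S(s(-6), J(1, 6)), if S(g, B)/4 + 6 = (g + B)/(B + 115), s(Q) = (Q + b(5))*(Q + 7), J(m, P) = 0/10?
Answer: 71617189/2781965 ≈ 25.743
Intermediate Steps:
J(m, P) = 0 (J(m, P) = 0*(⅒) = 0)
s(Q) = (7 + Q)*(15 + Q) (s(Q) = (Q + 3*5)*(Q + 7) = (Q + 15)*(7 + Q) = (15 + Q)*(7 + Q) = (7 + Q)*(15 + Q))
S(g, B) = -24 + 4*(B + g)/(115 + B) (S(g, B) = -24 + 4*((g + B)/(B + 115)) = -24 + 4*((B + g)/(115 + B)) = -24 + 4*(B + g)/(115 + B))
-49747/(-24191) - S(s(-6), J(1, 6)) = -49747/(-24191) - 4*(-690 + (105 + (-6)² + 22*(-6)) - 5*0)/(115 + 0) = -49747*(-1/24191) - 4*(-690 + (105 + 36 - 132) + 0)/115 = 49747/24191 - 4*(-690 + 9 + 0)/115 = 49747/24191 - 4*(-681)/115 = 49747/24191 - 1*(-2724/115) = 49747/24191 + 2724/115 = 71617189/2781965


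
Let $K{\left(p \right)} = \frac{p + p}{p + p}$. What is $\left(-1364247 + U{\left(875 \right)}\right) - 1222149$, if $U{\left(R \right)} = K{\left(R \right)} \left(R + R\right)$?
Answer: $-2584646$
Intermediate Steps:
$K{\left(p \right)} = 1$ ($K{\left(p \right)} = \frac{2 p}{2 p} = 2 p \frac{1}{2 p} = 1$)
$U{\left(R \right)} = 2 R$ ($U{\left(R \right)} = 1 \left(R + R\right) = 1 \cdot 2 R = 2 R$)
$\left(-1364247 + U{\left(875 \right)}\right) - 1222149 = \left(-1364247 + 2 \cdot 875\right) - 1222149 = \left(-1364247 + 1750\right) - 1222149 = -1362497 - 1222149 = -2584646$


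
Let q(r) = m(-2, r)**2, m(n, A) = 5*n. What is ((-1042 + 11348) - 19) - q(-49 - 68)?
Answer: 10187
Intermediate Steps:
q(r) = 100 (q(r) = (5*(-2))**2 = (-10)**2 = 100)
((-1042 + 11348) - 19) - q(-49 - 68) = ((-1042 + 11348) - 19) - 1*100 = (10306 - 19) - 100 = 10287 - 100 = 10187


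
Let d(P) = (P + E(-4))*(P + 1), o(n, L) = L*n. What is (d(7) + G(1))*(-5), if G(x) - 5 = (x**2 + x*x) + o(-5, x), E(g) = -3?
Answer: -170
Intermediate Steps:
G(x) = 5 - 5*x + 2*x**2 (G(x) = 5 + ((x**2 + x*x) + x*(-5)) = 5 + ((x**2 + x**2) - 5*x) = 5 + (2*x**2 - 5*x) = 5 + (-5*x + 2*x**2) = 5 - 5*x + 2*x**2)
d(P) = (1 + P)*(-3 + P) (d(P) = (P - 3)*(P + 1) = (-3 + P)*(1 + P) = (1 + P)*(-3 + P))
(d(7) + G(1))*(-5) = ((-3 + 7**2 - 2*7) + (5 - 5*1 + 2*1**2))*(-5) = ((-3 + 49 - 14) + (5 - 5 + 2*1))*(-5) = (32 + (5 - 5 + 2))*(-5) = (32 + 2)*(-5) = 34*(-5) = -170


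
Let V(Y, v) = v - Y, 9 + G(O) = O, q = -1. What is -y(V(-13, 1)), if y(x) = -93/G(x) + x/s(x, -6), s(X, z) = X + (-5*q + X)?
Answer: 2999/165 ≈ 18.176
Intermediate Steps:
G(O) = -9 + O
s(X, z) = 5 + 2*X (s(X, z) = X + (-5*(-1) + X) = X + (5 + X) = 5 + 2*X)
y(x) = -93/(-9 + x) + x/(5 + 2*x)
-y(V(-13, 1)) = -(-465 - 186*(1 - 1*(-13)) + (1 - 1*(-13))*(-9 + (1 - 1*(-13))))/((-9 + (1 - 1*(-13)))*(5 + 2*(1 - 1*(-13)))) = -(-465 - 186*(1 + 13) + (1 + 13)*(-9 + (1 + 13)))/((-9 + (1 + 13))*(5 + 2*(1 + 13))) = -(-465 - 186*14 + 14*(-9 + 14))/((-9 + 14)*(5 + 2*14)) = -(-465 - 2604 + 14*5)/(5*(5 + 28)) = -(-465 - 2604 + 70)/(5*33) = -(-2999)/(5*33) = -1*(-2999/165) = 2999/165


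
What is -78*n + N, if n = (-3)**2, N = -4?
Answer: -706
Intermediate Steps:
n = 9
-78*n + N = -78*9 - 4 = -702 - 4 = -706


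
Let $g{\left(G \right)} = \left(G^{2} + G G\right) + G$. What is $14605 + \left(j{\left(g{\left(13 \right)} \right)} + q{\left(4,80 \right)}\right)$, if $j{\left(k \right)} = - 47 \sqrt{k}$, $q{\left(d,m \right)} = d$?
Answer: $14609 - 141 \sqrt{39} \approx 13728.0$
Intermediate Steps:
$g{\left(G \right)} = G + 2 G^{2}$ ($g{\left(G \right)} = \left(G^{2} + G^{2}\right) + G = 2 G^{2} + G = G + 2 G^{2}$)
$14605 + \left(j{\left(g{\left(13 \right)} \right)} + q{\left(4,80 \right)}\right) = 14605 + \left(- 47 \sqrt{13 \left(1 + 2 \cdot 13\right)} + 4\right) = 14605 + \left(- 47 \sqrt{13 \left(1 + 26\right)} + 4\right) = 14605 + \left(- 47 \sqrt{13 \cdot 27} + 4\right) = 14605 + \left(- 47 \sqrt{351} + 4\right) = 14605 + \left(- 47 \cdot 3 \sqrt{39} + 4\right) = 14605 + \left(- 141 \sqrt{39} + 4\right) = 14605 + \left(4 - 141 \sqrt{39}\right) = 14609 - 141 \sqrt{39}$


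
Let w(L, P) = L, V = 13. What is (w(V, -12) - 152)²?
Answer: 19321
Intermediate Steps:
(w(V, -12) - 152)² = (13 - 152)² = (-139)² = 19321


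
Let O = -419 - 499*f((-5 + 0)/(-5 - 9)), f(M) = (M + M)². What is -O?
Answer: 33006/49 ≈ 673.59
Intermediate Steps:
f(M) = 4*M² (f(M) = (2*M)² = 4*M²)
O = -33006/49 (O = -419 - 1996*((-5 + 0)/(-5 - 9))² = -419 - 1996*(-5/(-14))² = -419 - 1996*(-5*(-1/14))² = -419 - 1996*(5/14)² = -419 - 1996*25/196 = -419 - 499*25/49 = -419 - 12475/49 = -33006/49 ≈ -673.59)
-O = -1*(-33006/49) = 33006/49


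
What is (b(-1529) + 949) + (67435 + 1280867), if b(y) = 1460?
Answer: 1350711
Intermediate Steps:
(b(-1529) + 949) + (67435 + 1280867) = (1460 + 949) + (67435 + 1280867) = 2409 + 1348302 = 1350711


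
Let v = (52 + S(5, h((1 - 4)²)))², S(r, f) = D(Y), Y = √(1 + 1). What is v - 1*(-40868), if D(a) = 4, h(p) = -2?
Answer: 44004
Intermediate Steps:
Y = √2 ≈ 1.4142
S(r, f) = 4
v = 3136 (v = (52 + 4)² = 56² = 3136)
v - 1*(-40868) = 3136 - 1*(-40868) = 3136 + 40868 = 44004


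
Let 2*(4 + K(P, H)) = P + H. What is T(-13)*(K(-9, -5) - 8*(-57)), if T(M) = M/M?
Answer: 445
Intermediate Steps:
T(M) = 1
K(P, H) = -4 + H/2 + P/2 (K(P, H) = -4 + (P + H)/2 = -4 + (H + P)/2 = -4 + (H/2 + P/2) = -4 + H/2 + P/2)
T(-13)*(K(-9, -5) - 8*(-57)) = 1*((-4 + (½)*(-5) + (½)*(-9)) - 8*(-57)) = 1*((-4 - 5/2 - 9/2) + 456) = 1*(-11 + 456) = 1*445 = 445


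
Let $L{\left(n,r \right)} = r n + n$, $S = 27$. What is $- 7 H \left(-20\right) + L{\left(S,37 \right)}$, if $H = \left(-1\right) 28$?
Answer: $-2894$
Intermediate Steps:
$L{\left(n,r \right)} = n + n r$ ($L{\left(n,r \right)} = n r + n = n + n r$)
$H = -28$
$- 7 H \left(-20\right) + L{\left(S,37 \right)} = \left(-7\right) \left(-28\right) \left(-20\right) + 27 \left(1 + 37\right) = 196 \left(-20\right) + 27 \cdot 38 = -3920 + 1026 = -2894$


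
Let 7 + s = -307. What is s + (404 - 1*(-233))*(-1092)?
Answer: -695918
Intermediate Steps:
s = -314 (s = -7 - 307 = -314)
s + (404 - 1*(-233))*(-1092) = -314 + (404 - 1*(-233))*(-1092) = -314 + (404 + 233)*(-1092) = -314 + 637*(-1092) = -314 - 695604 = -695918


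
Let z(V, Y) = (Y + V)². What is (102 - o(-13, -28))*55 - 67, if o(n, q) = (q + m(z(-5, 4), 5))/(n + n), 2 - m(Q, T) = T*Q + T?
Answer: 71069/13 ≈ 5466.8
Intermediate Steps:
z(V, Y) = (V + Y)²
m(Q, T) = 2 - T - Q*T (m(Q, T) = 2 - (T*Q + T) = 2 - (Q*T + T) = 2 - (T + Q*T) = 2 + (-T - Q*T) = 2 - T - Q*T)
o(n, q) = (-8 + q)/(2*n) (o(n, q) = (q + (2 - 1*5 - 1*(-5 + 4)²*5))/(n + n) = (q + (2 - 5 - 1*(-1)²*5))/((2*n)) = (q + (2 - 5 - 1*1*5))*(1/(2*n)) = (q + (2 - 5 - 5))*(1/(2*n)) = (q - 8)*(1/(2*n)) = (-8 + q)*(1/(2*n)) = (-8 + q)/(2*n))
(102 - o(-13, -28))*55 - 67 = (102 - (-8 - 28)/(2*(-13)))*55 - 67 = (102 - (-1)*(-36)/(2*13))*55 - 67 = (102 - 1*18/13)*55 - 67 = (102 - 18/13)*55 - 67 = (1308/13)*55 - 67 = 71940/13 - 67 = 71069/13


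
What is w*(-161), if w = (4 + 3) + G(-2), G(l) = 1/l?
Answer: -2093/2 ≈ -1046.5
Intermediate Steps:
w = 13/2 (w = (4 + 3) + 1/(-2) = 7 - ½ = 13/2 ≈ 6.5000)
w*(-161) = (13/2)*(-161) = -2093/2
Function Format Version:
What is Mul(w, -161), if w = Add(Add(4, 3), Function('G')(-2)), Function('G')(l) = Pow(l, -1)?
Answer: Rational(-2093, 2) ≈ -1046.5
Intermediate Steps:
w = Rational(13, 2) (w = Add(Add(4, 3), Pow(-2, -1)) = Add(7, Rational(-1, 2)) = Rational(13, 2) ≈ 6.5000)
Mul(w, -161) = Mul(Rational(13, 2), -161) = Rational(-2093, 2)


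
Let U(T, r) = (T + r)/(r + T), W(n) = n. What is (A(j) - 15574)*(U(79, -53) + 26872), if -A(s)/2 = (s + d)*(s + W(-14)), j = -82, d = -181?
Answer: -1775499110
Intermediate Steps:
U(T, r) = 1 (U(T, r) = (T + r)/(T + r) = 1)
A(s) = -2*(-181 + s)*(-14 + s) (A(s) = -2*(s - 181)*(s - 14) = -2*(-181 + s)*(-14 + s))
(A(j) - 15574)*(U(79, -53) + 26872) = ((-5068 - 2*(-82)² + 390*(-82)) - 15574)*(1 + 26872) = ((-5068 - 2*6724 - 31980) - 15574)*26873 = ((-5068 - 13448 - 31980) - 15574)*26873 = (-50496 - 15574)*26873 = -66070*26873 = -1775499110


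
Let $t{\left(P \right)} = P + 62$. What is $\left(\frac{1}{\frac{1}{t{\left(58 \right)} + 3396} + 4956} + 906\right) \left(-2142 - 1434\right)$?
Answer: $- \frac{56455465610448}{17425297} \approx -3.2399 \cdot 10^{6}$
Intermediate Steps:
$t{\left(P \right)} = 62 + P$
$\left(\frac{1}{\frac{1}{t{\left(58 \right)} + 3396} + 4956} + 906\right) \left(-2142 - 1434\right) = \left(\frac{1}{\frac{1}{\left(62 + 58\right) + 3396} + 4956} + 906\right) \left(-2142 - 1434\right) = \left(\frac{1}{\frac{1}{120 + 3396} + 4956} + 906\right) \left(-3576\right) = \left(\frac{1}{\frac{1}{3516} + 4956} + 906\right) \left(-3576\right) = \left(\frac{1}{\frac{17425297}{3516}} + 906\right) \left(-3576\right) = \left(\frac{3516}{17425297} + 906\right) \left(-3576\right) = \frac{15787322598}{17425297} \left(-3576\right) = - \frac{56455465610448}{17425297}$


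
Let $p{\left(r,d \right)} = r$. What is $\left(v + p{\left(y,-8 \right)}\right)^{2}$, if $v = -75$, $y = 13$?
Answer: $3844$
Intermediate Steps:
$\left(v + p{\left(y,-8 \right)}\right)^{2} = \left(-75 + 13\right)^{2} = \left(-62\right)^{2} = 3844$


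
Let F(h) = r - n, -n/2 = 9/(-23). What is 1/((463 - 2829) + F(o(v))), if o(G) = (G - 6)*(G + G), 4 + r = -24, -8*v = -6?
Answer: -23/55080 ≈ -0.00041757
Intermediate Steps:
v = ¾ (v = -⅛*(-6) = ¾ ≈ 0.75000)
r = -28 (r = -4 - 24 = -28)
o(G) = 2*G*(-6 + G) (o(G) = (-6 + G)*(2*G) = 2*G*(-6 + G))
n = 18/23 (n = -18/(-23) = -18*(-1)/23 = -2*(-9/23) = 18/23 ≈ 0.78261)
F(h) = -662/23 (F(h) = -28 - 1*18/23 = -28 - 18/23 = -662/23)
1/((463 - 2829) + F(o(v))) = 1/((463 - 2829) - 662/23) = 1/(-2366 - 662/23) = 1/(-55080/23) = -23/55080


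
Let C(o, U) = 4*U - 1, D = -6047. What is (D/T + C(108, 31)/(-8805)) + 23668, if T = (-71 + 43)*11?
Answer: 21413133957/903980 ≈ 23688.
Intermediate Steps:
C(o, U) = -1 + 4*U
T = -308 (T = -28*11 = -308)
(D/T + C(108, 31)/(-8805)) + 23668 = (-6047/(-308) + (-1 + 4*31)/(-8805)) + 23668 = (-6047*(-1/308) + (-1 + 124)*(-1/8805)) + 23668 = (6047/308 + 123*(-1/8805)) + 23668 = (6047/308 - 41/2935) + 23668 = 17735317/903980 + 23668 = 21413133957/903980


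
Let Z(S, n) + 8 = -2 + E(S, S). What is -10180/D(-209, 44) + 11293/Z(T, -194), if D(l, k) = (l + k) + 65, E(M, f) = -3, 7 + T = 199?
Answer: -49848/65 ≈ -766.89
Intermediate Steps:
T = 192 (T = -7 + 199 = 192)
D(l, k) = 65 + k + l (D(l, k) = (k + l) + 65 = 65 + k + l)
Z(S, n) = -13 (Z(S, n) = -8 + (-2 - 3) = -8 - 5 = -13)
-10180/D(-209, 44) + 11293/Z(T, -194) = -10180/(65 + 44 - 209) + 11293/(-13) = -10180/(-100) + 11293*(-1/13) = -10180*(-1/100) - 11293/13 = 509/5 - 11293/13 = -49848/65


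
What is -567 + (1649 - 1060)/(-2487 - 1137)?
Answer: -2055397/3624 ≈ -567.16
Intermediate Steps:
-567 + (1649 - 1060)/(-2487 - 1137) = -567 + 589/(-3624) = -567 + 589*(-1/3624) = -567 - 589/3624 = -2055397/3624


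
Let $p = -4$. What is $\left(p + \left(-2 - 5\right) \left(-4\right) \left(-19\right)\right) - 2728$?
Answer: $-3264$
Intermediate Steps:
$\left(p + \left(-2 - 5\right) \left(-4\right) \left(-19\right)\right) - 2728 = \left(-4 + \left(-2 - 5\right) \left(-4\right) \left(-19\right)\right) - 2728 = \left(-4 + \left(-7\right) \left(-4\right) \left(-19\right)\right) - 2728 = \left(-4 + 28 \left(-19\right)\right) - 2728 = \left(-4 - 532\right) - 2728 = -536 - 2728 = -3264$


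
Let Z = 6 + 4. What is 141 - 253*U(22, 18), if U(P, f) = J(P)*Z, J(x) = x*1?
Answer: -55519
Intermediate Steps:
J(x) = x
Z = 10
U(P, f) = 10*P (U(P, f) = P*10 = 10*P)
141 - 253*U(22, 18) = 141 - 2530*22 = 141 - 253*220 = 141 - 55660 = -55519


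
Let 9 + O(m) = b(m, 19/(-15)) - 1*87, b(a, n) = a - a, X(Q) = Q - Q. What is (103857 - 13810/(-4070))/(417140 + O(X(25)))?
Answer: 621635/2496131 ≈ 0.24904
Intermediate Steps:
X(Q) = 0
b(a, n) = 0
O(m) = -96 (O(m) = -9 + (0 - 1*87) = -9 + (0 - 87) = -9 - 87 = -96)
(103857 - 13810/(-4070))/(417140 + O(X(25))) = (103857 - 13810/(-4070))/(417140 - 96) = (103857 - 13810*(-1/4070))/417044 = (103857 + 1381/407)*(1/417044) = (42271180/407)*(1/417044) = 621635/2496131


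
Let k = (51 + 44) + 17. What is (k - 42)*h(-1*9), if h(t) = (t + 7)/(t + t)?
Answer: 70/9 ≈ 7.7778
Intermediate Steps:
h(t) = (7 + t)/(2*t) (h(t) = (7 + t)/((2*t)) = (7 + t)*(1/(2*t)) = (7 + t)/(2*t))
k = 112 (k = 95 + 17 = 112)
(k - 42)*h(-1*9) = (112 - 42)*((7 - 1*9)/(2*((-1*9)))) = 70*((1/2)*(7 - 9)/(-9)) = 70*((1/2)*(-1/9)*(-2)) = 70*(1/9) = 70/9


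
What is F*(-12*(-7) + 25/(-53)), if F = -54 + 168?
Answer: 504678/53 ≈ 9522.2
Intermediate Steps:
F = 114
F*(-12*(-7) + 25/(-53)) = 114*(-12*(-7) + 25/(-53)) = 114*(84 + 25*(-1/53)) = 114*(84 - 25/53) = 114*(4427/53) = 504678/53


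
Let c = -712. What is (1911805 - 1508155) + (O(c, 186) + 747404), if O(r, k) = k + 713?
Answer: 1151953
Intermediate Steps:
O(r, k) = 713 + k
(1911805 - 1508155) + (O(c, 186) + 747404) = (1911805 - 1508155) + ((713 + 186) + 747404) = 403650 + (899 + 747404) = 403650 + 748303 = 1151953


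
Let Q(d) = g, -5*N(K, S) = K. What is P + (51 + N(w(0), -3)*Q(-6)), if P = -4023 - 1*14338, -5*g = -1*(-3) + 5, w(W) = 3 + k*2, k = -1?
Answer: -457742/25 ≈ -18310.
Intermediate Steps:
w(W) = 1 (w(W) = 3 - 1*2 = 3 - 2 = 1)
N(K, S) = -K/5
g = -8/5 (g = -(-1*(-3) + 5)/5 = -(3 + 5)/5 = -⅕*8 = -8/5 ≈ -1.6000)
Q(d) = -8/5
P = -18361 (P = -4023 - 14338 = -18361)
P + (51 + N(w(0), -3)*Q(-6)) = -18361 + (51 - ⅕*1*(-8/5)) = -18361 + (51 - ⅕*(-8/5)) = -18361 + (51 + 8/25) = -18361 + 1283/25 = -457742/25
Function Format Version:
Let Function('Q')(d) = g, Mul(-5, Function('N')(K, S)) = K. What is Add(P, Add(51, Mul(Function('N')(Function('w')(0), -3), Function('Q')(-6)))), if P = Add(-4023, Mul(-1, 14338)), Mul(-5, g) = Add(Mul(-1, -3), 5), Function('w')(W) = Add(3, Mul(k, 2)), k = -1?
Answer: Rational(-457742, 25) ≈ -18310.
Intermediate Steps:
Function('w')(W) = 1 (Function('w')(W) = Add(3, Mul(-1, 2)) = Add(3, -2) = 1)
Function('N')(K, S) = Mul(Rational(-1, 5), K)
g = Rational(-8, 5) (g = Mul(Rational(-1, 5), Add(Mul(-1, -3), 5)) = Mul(Rational(-1, 5), Add(3, 5)) = Mul(Rational(-1, 5), 8) = Rational(-8, 5) ≈ -1.6000)
Function('Q')(d) = Rational(-8, 5)
P = -18361 (P = Add(-4023, -14338) = -18361)
Add(P, Add(51, Mul(Function('N')(Function('w')(0), -3), Function('Q')(-6)))) = Add(-18361, Add(51, Mul(Mul(Rational(-1, 5), 1), Rational(-8, 5)))) = Add(-18361, Add(51, Mul(Rational(-1, 5), Rational(-8, 5)))) = Add(-18361, Add(51, Rational(8, 25))) = Add(-18361, Rational(1283, 25)) = Rational(-457742, 25)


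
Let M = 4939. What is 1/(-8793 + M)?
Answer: -1/3854 ≈ -0.00025947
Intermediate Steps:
1/(-8793 + M) = 1/(-8793 + 4939) = 1/(-3854) = -1/3854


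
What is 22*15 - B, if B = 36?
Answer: 294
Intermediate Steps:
22*15 - B = 22*15 - 1*36 = 330 - 36 = 294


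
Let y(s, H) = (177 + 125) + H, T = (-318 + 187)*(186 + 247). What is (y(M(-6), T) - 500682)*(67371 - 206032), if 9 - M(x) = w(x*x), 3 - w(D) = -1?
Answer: 77248459083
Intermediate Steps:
w(D) = 4 (w(D) = 3 - 1*(-1) = 3 + 1 = 4)
T = -56723 (T = -131*433 = -56723)
M(x) = 5 (M(x) = 9 - 1*4 = 9 - 4 = 5)
y(s, H) = 302 + H
(y(M(-6), T) - 500682)*(67371 - 206032) = ((302 - 56723) - 500682)*(67371 - 206032) = (-56421 - 500682)*(-138661) = -557103*(-138661) = 77248459083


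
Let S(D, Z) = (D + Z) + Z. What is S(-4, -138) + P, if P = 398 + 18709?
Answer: 18827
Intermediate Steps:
P = 19107
S(D, Z) = D + 2*Z
S(-4, -138) + P = (-4 + 2*(-138)) + 19107 = (-4 - 276) + 19107 = -280 + 19107 = 18827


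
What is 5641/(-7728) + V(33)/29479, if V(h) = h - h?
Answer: -5641/7728 ≈ -0.72994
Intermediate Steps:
V(h) = 0
5641/(-7728) + V(33)/29479 = 5641/(-7728) + 0/29479 = 5641*(-1/7728) + 0*(1/29479) = -5641/7728 + 0 = -5641/7728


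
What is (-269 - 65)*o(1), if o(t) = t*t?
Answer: -334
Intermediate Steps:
o(t) = t**2
(-269 - 65)*o(1) = (-269 - 65)*1**2 = -334*1 = -334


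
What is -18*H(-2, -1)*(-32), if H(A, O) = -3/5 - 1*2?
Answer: -7488/5 ≈ -1497.6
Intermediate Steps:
H(A, O) = -13/5 (H(A, O) = -3*⅕ - 2 = -⅗ - 2 = -13/5)
-18*H(-2, -1)*(-32) = -18*(-13/5)*(-32) = (234/5)*(-32) = -7488/5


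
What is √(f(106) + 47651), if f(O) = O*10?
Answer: √48711 ≈ 220.71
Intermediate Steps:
f(O) = 10*O
√(f(106) + 47651) = √(10*106 + 47651) = √(1060 + 47651) = √48711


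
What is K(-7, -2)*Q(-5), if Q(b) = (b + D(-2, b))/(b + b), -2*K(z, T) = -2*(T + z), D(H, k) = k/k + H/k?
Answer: -81/25 ≈ -3.2400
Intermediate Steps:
D(H, k) = 1 + H/k
K(z, T) = T + z (K(z, T) = -(-1)*(T + z) = -(-2*T - 2*z)/2 = T + z)
Q(b) = (b + (-2 + b)/b)/(2*b) (Q(b) = (b + (-2 + b)/b)/(b + b) = (b + (-2 + b)/b)/((2*b)) = (b + (-2 + b)/b)*(1/(2*b)) = (b + (-2 + b)/b)/(2*b))
K(-7, -2)*Q(-5) = (-2 - 7)*((1/2)*(-2 - 5 + (-5)**2)/(-5)**2) = -9*(-2 - 5 + 25)/(2*25) = -9*18/(2*25) = -9*9/25 = -81/25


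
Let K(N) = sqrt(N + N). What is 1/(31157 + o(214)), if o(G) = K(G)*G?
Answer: 31157/951157961 - 428*sqrt(107)/951157961 ≈ 2.8102e-5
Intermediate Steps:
K(N) = sqrt(2)*sqrt(N) (K(N) = sqrt(2*N) = sqrt(2)*sqrt(N))
o(G) = sqrt(2)*G**(3/2) (o(G) = (sqrt(2)*sqrt(G))*G = sqrt(2)*G**(3/2))
1/(31157 + o(214)) = 1/(31157 + sqrt(2)*214**(3/2)) = 1/(31157 + sqrt(2)*(214*sqrt(214))) = 1/(31157 + 428*sqrt(107))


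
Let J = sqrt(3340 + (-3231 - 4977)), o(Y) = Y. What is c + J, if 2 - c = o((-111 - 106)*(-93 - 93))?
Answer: -40360 + 2*I*sqrt(1217) ≈ -40360.0 + 69.771*I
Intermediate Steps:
J = 2*I*sqrt(1217) (J = sqrt(3340 - 8208) = sqrt(-4868) = 2*I*sqrt(1217) ≈ 69.771*I)
c = -40360 (c = 2 - (-111 - 106)*(-93 - 93) = 2 - (-217)*(-186) = 2 - 1*40362 = 2 - 40362 = -40360)
c + J = -40360 + 2*I*sqrt(1217)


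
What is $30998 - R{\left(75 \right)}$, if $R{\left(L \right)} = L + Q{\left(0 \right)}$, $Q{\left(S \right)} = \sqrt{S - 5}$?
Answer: $30923 - i \sqrt{5} \approx 30923.0 - 2.2361 i$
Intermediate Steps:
$Q{\left(S \right)} = \sqrt{-5 + S}$
$R{\left(L \right)} = L + i \sqrt{5}$ ($R{\left(L \right)} = L + \sqrt{-5 + 0} = L + \sqrt{-5} = L + i \sqrt{5}$)
$30998 - R{\left(75 \right)} = 30998 - \left(75 + i \sqrt{5}\right) = 30923 - i \sqrt{5}$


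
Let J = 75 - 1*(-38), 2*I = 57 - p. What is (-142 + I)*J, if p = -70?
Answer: -17741/2 ≈ -8870.5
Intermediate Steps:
I = 127/2 (I = (57 - 1*(-70))/2 = (57 + 70)/2 = (½)*127 = 127/2 ≈ 63.500)
J = 113 (J = 75 + 38 = 113)
(-142 + I)*J = (-142 + 127/2)*113 = -157/2*113 = -17741/2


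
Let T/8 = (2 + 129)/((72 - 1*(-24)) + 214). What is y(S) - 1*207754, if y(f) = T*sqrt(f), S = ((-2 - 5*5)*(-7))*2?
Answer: -207754 + 1572*sqrt(42)/155 ≈ -2.0769e+5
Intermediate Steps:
S = 378 (S = ((-2 - 25)*(-7))*2 = -27*(-7)*2 = 189*2 = 378)
T = 524/155 (T = 8*((2 + 129)/((72 - 1*(-24)) + 214)) = 8*(131/((72 + 24) + 214)) = 8*(131/(96 + 214)) = 8*(131/310) = 524/155 ≈ 3.3806)
y(f) = 524*sqrt(f)/155
y(S) - 1*207754 = 524*sqrt(378)/155 - 1*207754 = 524*(3*sqrt(42))/155 - 207754 = 1572*sqrt(42)/155 - 207754 = -207754 + 1572*sqrt(42)/155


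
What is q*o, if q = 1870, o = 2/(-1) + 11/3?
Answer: 9350/3 ≈ 3116.7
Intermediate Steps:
o = 5/3 (o = 2*(-1) + 11*(⅓) = -2 + 11/3 = 5/3 ≈ 1.6667)
q*o = 1870*(5/3) = 9350/3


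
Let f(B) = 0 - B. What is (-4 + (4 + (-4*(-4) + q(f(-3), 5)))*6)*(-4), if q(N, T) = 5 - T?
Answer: -464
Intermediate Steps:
f(B) = -B
(-4 + (4 + (-4*(-4) + q(f(-3), 5)))*6)*(-4) = (-4 + (4 + (-4*(-4) + (5 - 1*5)))*6)*(-4) = (-4 + (4 + (16 + (5 - 5)))*6)*(-4) = (-4 + (4 + (16 + 0))*6)*(-4) = (-4 + (4 + 16)*6)*(-4) = (-4 + 20*6)*(-4) = (-4 + 120)*(-4) = 116*(-4) = -464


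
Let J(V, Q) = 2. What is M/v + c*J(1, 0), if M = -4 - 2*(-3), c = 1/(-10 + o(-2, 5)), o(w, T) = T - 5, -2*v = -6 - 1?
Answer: 13/35 ≈ 0.37143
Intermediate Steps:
v = 7/2 (v = -(-6 - 1)/2 = -½*(-7) = 7/2 ≈ 3.5000)
o(w, T) = -5 + T
c = -⅒ (c = 1/(-10 + (-5 + 5)) = 1/(-10 + 0) = 1/(-10) = -⅒ ≈ -0.10000)
M = 2 (M = -4 + 6 = 2)
M/v + c*J(1, 0) = 2/(7/2) - ⅒*2 = 2*(2/7) - ⅕ = 4/7 - ⅕ = 13/35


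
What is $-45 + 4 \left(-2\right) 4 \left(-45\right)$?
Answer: $1395$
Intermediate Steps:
$-45 + 4 \left(-2\right) 4 \left(-45\right) = -45 + \left(-8\right) 4 \left(-45\right) = -45 - -1440 = -45 + 1440 = 1395$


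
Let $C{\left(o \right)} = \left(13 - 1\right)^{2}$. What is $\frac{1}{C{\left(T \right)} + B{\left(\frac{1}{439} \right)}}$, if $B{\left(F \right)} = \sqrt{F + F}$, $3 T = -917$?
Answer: $\frac{31608}{4551551} - \frac{\sqrt{878}}{9103102} \approx 0.0069412$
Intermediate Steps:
$T = - \frac{917}{3}$ ($T = \frac{1}{3} \left(-917\right) = - \frac{917}{3} \approx -305.67$)
$C{\left(o \right)} = 144$ ($C{\left(o \right)} = 12^{2} = 144$)
$B{\left(F \right)} = \sqrt{2} \sqrt{F}$ ($B{\left(F \right)} = \sqrt{2 F} = \sqrt{2} \sqrt{F}$)
$\frac{1}{C{\left(T \right)} + B{\left(\frac{1}{439} \right)}} = \frac{1}{144 + \sqrt{2} \sqrt{\frac{1}{439}}} = \frac{1}{144 + \frac{\sqrt{2}}{\sqrt{439}}} = \frac{1}{144 + \sqrt{2} \frac{\sqrt{439}}{439}} = \frac{1}{144 + \frac{\sqrt{878}}{439}}$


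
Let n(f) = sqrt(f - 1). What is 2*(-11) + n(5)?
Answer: -20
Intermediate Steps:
n(f) = sqrt(-1 + f)
2*(-11) + n(5) = 2*(-11) + sqrt(-1 + 5) = -22 + sqrt(4) = -22 + 2 = -20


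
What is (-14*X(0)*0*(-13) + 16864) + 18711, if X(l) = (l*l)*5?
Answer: 35575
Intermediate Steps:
X(l) = 5*l² (X(l) = l²*5 = 5*l²)
(-14*X(0)*0*(-13) + 16864) + 18711 = (-14*5*0²*0*(-13) + 16864) + 18711 = (-14*5*0*0*(-13) + 16864) + 18711 = (-0*0*(-13) + 16864) + 18711 = (-14*0*(-13) + 16864) + 18711 = (0*(-13) + 16864) + 18711 = (0 + 16864) + 18711 = 16864 + 18711 = 35575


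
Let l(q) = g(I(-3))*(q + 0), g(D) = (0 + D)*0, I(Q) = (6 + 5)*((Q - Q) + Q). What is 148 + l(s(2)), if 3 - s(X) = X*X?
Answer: 148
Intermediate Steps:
I(Q) = 11*Q (I(Q) = 11*(0 + Q) = 11*Q)
g(D) = 0 (g(D) = D*0 = 0)
s(X) = 3 - X**2 (s(X) = 3 - X*X = 3 - X**2)
l(q) = 0 (l(q) = 0*(q + 0) = 0*q = 0)
148 + l(s(2)) = 148 + 0 = 148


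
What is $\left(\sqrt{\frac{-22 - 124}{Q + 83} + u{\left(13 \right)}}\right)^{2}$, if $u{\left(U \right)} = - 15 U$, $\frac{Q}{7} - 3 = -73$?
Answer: $- \frac{79219}{407} \approx -194.64$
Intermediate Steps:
$Q = -490$ ($Q = 21 + 7 \left(-73\right) = 21 - 511 = -490$)
$\left(\sqrt{\frac{-22 - 124}{Q + 83} + u{\left(13 \right)}}\right)^{2} = \left(\sqrt{\frac{-22 - 124}{-490 + 83} - 195}\right)^{2} = \left(\sqrt{- \frac{146}{-407} - 195}\right)^{2} = \left(\sqrt{\left(-146\right) \left(- \frac{1}{407}\right) - 195}\right)^{2} = \left(\sqrt{\frac{146}{407} - 195}\right)^{2} = \left(\sqrt{- \frac{79219}{407}}\right)^{2} = \left(\frac{i \sqrt{32242133}}{407}\right)^{2} = - \frac{79219}{407}$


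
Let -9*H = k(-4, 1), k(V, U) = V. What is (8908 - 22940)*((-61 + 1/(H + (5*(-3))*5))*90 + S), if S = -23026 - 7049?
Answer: 334872627600/671 ≈ 4.9906e+8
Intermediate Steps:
H = 4/9 (H = -⅑*(-4) = 4/9 ≈ 0.44444)
S = -30075
(8908 - 22940)*((-61 + 1/(H + (5*(-3))*5))*90 + S) = (8908 - 22940)*((-61 + 1/(4/9 + (5*(-3))*5))*90 - 30075) = -14032*((-61 + 1/(4/9 - 15*5))*90 - 30075) = -14032*((-61 + 1/(4/9 - 75))*90 - 30075) = -14032*((-61 + 1/(-671/9))*90 - 30075) = -14032*((-61 - 9/671)*90 - 30075) = -14032*(-40940/671*90 - 30075) = -14032*(-3684600/671 - 30075) = -14032*(-23864925/671) = 334872627600/671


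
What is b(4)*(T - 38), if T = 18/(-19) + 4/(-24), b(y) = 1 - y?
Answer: 4459/38 ≈ 117.34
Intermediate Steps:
T = -127/114 (T = 18*(-1/19) + 4*(-1/24) = -18/19 - 1/6 = -127/114 ≈ -1.1140)
b(4)*(T - 38) = (1 - 1*4)*(-127/114 - 38) = (1 - 4)*(-4459/114) = -3*(-4459/114) = 4459/38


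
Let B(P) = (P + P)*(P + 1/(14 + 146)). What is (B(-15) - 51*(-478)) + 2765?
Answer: 441485/16 ≈ 27593.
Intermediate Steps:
B(P) = 2*P*(1/160 + P) (B(P) = (2*P)*(P + 1/160) = (2*P)*(1/160 + P) = 2*P*(1/160 + P))
(B(-15) - 51*(-478)) + 2765 = ((1/80)*(-15)*(1 + 160*(-15)) - 51*(-478)) + 2765 = ((1/80)*(-15)*(1 - 2400) + 24378) + 2765 = ((1/80)*(-15)*(-2399) + 24378) + 2765 = (7197/16 + 24378) + 2765 = 397245/16 + 2765 = 441485/16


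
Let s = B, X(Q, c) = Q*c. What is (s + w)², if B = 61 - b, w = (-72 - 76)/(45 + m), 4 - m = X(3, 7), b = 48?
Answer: 2916/49 ≈ 59.510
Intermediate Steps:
m = -17 (m = 4 - 3*7 = 4 - 1*21 = 4 - 21 = -17)
w = -37/7 (w = (-72 - 76)/(45 - 17) = -148/28 = -148*1/28 = -37/7 ≈ -5.2857)
B = 13 (B = 61 - 1*48 = 61 - 48 = 13)
s = 13
(s + w)² = (13 - 37/7)² = (54/7)² = 2916/49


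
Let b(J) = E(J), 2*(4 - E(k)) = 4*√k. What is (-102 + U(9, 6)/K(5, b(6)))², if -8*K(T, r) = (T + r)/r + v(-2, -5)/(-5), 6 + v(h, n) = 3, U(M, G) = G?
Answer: 3831898884/326041 - 488976000*√6/326041 ≈ 8079.2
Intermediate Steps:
E(k) = 4 - 2*√k
b(J) = 4 - 2*√J
v(h, n) = -3 (v(h, n) = -6 + 3 = -3)
K(T, r) = -3/40 - (T + r)/(8*r) (K(T, r) = -((T + r)/r - 3/(-5))/8 = -((T + r)/r - 3*(-⅕))/8 = -((T + r)/r + ⅗)/8 = -(⅗ + (T + r)/r)/8 = -3/40 - (T + r)/(8*r))
(-102 + U(9, 6)/K(5, b(6)))² = (-102 + 6/(((-(4 - 2*√6)/5 - ⅛*5)/(4 - 2*√6))))² = (-102 + 6/((((-⅘ + 2*√6/5) - 5/8)/(4 - 2*√6))))² = (-102 + 6/(((-57/40 + 2*√6/5)/(4 - 2*√6))))² = (-102 + 6*((4 - 2*√6)/(-57/40 + 2*√6/5)))² = (-102 + 6*(4 - 2*√6)/(-57/40 + 2*√6/5))²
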